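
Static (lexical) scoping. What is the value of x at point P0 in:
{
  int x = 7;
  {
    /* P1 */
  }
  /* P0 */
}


x declared in the same block as P0
x = 7


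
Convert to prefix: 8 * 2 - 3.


left-to-right (same/higher precedence on left): tree is (- (* 8 2) 3)
Prefix: - * 8 2 3


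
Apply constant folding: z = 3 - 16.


3 - 16 = -13 at compile time
Optimized: z = -13


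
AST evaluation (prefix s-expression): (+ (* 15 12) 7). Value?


Evaluate inner: (* 15 12) = 180
Evaluate root: (+ 180 7) = 187
Result: 187


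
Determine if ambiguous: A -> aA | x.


right-linear, alternatives start with distinct terminals 'a' vs 'x': unique leftmost derivation
Unambiguous


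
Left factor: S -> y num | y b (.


Common prefix: 'y'
Factored: S -> y S', S' -> num | b (


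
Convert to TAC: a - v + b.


Break into single-operator statements:
t1 = a - v
t2 = t1 + b


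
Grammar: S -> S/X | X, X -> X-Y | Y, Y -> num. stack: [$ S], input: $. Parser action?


start symbol S on stack, input exhausted
Action: accept


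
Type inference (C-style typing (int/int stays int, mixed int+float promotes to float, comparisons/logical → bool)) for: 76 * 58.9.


Operand types: int * float
Rule: mixed int/float promotes to float; int/int stays int
Result type: float


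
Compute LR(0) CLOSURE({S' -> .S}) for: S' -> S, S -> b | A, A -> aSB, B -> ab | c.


Start: S' -> .S
For each item with dot before a nonterminal B, add B -> .γ for every B-production
Closure: [S' -> .S, S -> .b, S -> .A, A -> .aSB]


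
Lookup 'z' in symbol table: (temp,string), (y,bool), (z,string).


Lookup 'z' → type string


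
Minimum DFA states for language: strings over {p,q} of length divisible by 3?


Track length mod 3: states 0..2, accept at 0
Minimal DFA: 3 states


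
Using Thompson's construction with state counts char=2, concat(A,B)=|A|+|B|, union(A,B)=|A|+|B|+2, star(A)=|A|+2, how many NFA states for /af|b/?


Syntax tree has 3 char leaf(s), 1 union(s), 0 star(s)
chars contribute 3×2 = 6; each union adds +2; each star adds +2
Total: 6 + 2 + 0 = 8 states


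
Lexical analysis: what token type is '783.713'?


Pattern: digits with a decimal point
Type: FLOAT_LITERAL


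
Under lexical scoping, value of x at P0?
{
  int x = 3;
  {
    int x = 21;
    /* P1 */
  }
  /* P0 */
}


x declared in the same block as P0
x = 3


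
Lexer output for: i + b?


Scan left to right, longest-match per lexeme
Tokens: ID(i), OP(+), ID(b)


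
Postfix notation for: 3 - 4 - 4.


Left to right (same or higher precedence on left)
Postfix: 3 4 - 4 -


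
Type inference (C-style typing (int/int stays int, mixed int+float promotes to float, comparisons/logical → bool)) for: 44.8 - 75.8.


Operand types: float - float
Rule: mixed int/float promotes to float; int/int stays int
Result type: float


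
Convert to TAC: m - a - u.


Break into single-operator statements:
t1 = m - a
t2 = t1 - u


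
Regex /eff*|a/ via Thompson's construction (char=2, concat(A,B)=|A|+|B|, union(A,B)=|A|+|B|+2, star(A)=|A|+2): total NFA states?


Syntax tree has 4 char leaf(s), 1 union(s), 1 star(s)
chars contribute 4×2 = 8; each union adds +2; each star adds +2
Total: 8 + 2 + 2 = 12 states


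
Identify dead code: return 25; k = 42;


statement follows a return and is unreachable
Dead: 'k = 42'


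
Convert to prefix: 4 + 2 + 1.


left-to-right (same/higher precedence on left): tree is (+ (+ 4 2) 1)
Prefix: + + 4 2 1


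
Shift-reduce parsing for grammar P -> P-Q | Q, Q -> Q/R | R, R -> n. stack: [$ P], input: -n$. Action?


shift '-' to continue P -> P-Q
Action: shift


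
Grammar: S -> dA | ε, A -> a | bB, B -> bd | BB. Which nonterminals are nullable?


A nonterminal is nullable iff some alternative derives ε (directly, or every symbol in it is nullable)
Nullable: {S}


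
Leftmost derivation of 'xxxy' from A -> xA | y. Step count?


Derivation: A => xA => xxA => xxxA => xxxy
Steps: 4


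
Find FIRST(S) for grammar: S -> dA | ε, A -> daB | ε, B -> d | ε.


Per alternative of S: FIRST(dA) = {d}; FIRST(ε) = {ε}
FIRST(S) = {d, ε}


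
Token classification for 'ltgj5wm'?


Pattern: letter/underscore followed by alphanumerics, not a keyword
Type: IDENTIFIER


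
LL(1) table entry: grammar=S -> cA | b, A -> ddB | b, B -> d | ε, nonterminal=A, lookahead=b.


For [A, b]: 'b' ∈ FIRST(b)
Entry: A -> b


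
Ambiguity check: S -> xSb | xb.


balanced x^n…b^n: each string has a unique parse
Unambiguous


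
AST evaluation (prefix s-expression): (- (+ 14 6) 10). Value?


Evaluate inner: (+ 14 6) = 20
Evaluate root: (- 20 10) = 10
Result: 10


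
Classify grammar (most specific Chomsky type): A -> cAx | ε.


Single nonterminal LHS, but c^n x^n is not regular
Classification: Type 2 (Context-Free)


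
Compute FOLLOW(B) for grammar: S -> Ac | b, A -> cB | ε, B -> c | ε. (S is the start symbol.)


$ ∈ FOLLOW(S). For each A -> αBβ: add FIRST(β)\{ε} to FOLLOW(B); if β nullable, add FOLLOW(A).
FOLLOW(B) = {c}


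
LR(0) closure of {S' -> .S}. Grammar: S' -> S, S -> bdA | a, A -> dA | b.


Start: S' -> .S
For each item with dot before a nonterminal B, add B -> .γ for every B-production
Closure: [S' -> .S, S -> .bdA, S -> .a]


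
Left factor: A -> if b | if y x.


Common prefix: 'if'
Factored: A -> if A', A' -> b | y x


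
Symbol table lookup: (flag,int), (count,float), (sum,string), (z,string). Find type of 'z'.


Lookup 'z' → type string


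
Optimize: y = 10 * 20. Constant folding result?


10 * 20 = 200 at compile time
Optimized: y = 200


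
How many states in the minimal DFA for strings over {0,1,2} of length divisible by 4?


Track length mod 4: states 0..3, accept at 0
Minimal DFA: 4 states


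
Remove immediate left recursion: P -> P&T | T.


Left-recursive alternatives: P&T; non-recursive: T
Introduce P': P -> TP', P' -> &TP' | ε


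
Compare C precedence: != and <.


'<' is relational (level 7); '!=' is equality (level 6)
Higher level binds tighter
'<' has higher precedence than '!='


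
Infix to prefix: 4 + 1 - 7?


left-to-right (same/higher precedence on left): tree is (- (+ 4 1) 7)
Prefix: - + 4 1 7


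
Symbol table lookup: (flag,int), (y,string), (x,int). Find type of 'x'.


Lookup 'x' → type int


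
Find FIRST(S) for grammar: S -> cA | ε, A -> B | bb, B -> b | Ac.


Per alternative of S: FIRST(cA) = {c}; FIRST(ε) = {ε}
FIRST(S) = {c, ε}


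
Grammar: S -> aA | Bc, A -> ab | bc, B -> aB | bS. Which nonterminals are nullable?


A nonterminal is nullable iff some alternative derives ε (directly, or every symbol in it is nullable)
Nullable: {}


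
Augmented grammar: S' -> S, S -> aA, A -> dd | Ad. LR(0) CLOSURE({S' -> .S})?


Start: S' -> .S
For each item with dot before a nonterminal B, add B -> .γ for every B-production
Closure: [S' -> .S, S -> .aA]


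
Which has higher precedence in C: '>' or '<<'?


'<<' is shift (level 8); '>' is relational (level 7)
Higher level binds tighter
'<<' has higher precedence than '>'


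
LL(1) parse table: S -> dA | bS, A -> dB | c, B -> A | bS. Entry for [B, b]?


For [B, b]: 'b' ∈ FIRST(bS)
Entry: B -> bS


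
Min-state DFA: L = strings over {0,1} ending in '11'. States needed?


Track the longest suffix of input matching a prefix of '11': 3 classes (prefixes of length 0..2)
Minimal DFA: 3 states


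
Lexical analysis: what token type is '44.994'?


Pattern: digits with a decimal point
Type: FLOAT_LITERAL


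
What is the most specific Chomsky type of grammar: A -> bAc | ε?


Single nonterminal LHS, but b^n c^n is not regular
Classification: Type 2 (Context-Free)


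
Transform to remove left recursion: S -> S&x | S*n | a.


Left-recursive alternatives: S&x, S*n; non-recursive: a
Introduce S': S -> aS', S' -> &xS' | *nS' | ε


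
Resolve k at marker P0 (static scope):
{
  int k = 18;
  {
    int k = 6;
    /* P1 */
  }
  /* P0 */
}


k declared in the same block as P0
k = 18


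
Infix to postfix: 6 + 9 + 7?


Left to right (same or higher precedence on left)
Postfix: 6 9 + 7 +


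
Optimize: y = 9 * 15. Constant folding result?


9 * 15 = 135 at compile time
Optimized: y = 135


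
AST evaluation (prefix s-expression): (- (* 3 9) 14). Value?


Evaluate inner: (* 3 9) = 27
Evaluate root: (- 27 14) = 13
Result: 13


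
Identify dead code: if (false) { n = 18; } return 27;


condition is constant false, so the whole block is unreachable
Dead: 'if (false) { n = 18; }'


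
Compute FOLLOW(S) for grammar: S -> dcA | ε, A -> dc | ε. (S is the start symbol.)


$ ∈ FOLLOW(S). For each A -> αBβ: add FIRST(β)\{ε} to FOLLOW(B); if β nullable, add FOLLOW(A).
FOLLOW(S) = {$}


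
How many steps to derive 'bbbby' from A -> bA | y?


Derivation: A => bA => bbA => bbbA => bbbbA => bbbby
Steps: 5


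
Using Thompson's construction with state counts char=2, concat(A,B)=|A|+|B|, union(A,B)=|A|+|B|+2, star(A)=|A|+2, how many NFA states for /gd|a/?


Syntax tree has 3 char leaf(s), 1 union(s), 0 star(s)
chars contribute 3×2 = 6; each union adds +2; each star adds +2
Total: 6 + 2 + 0 = 8 states


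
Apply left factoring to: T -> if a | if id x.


Common prefix: 'if'
Factored: T -> if T', T' -> a | id x


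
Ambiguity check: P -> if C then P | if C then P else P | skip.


dangling else: 'if C then if C then skip else skip' parses two ways
Ambiguous


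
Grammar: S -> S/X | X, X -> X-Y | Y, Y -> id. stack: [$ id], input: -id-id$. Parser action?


'id' on top is the handle for Y -> id
Action: reduce (Y -> id)


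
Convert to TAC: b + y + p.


Break into single-operator statements:
t1 = b + y
t2 = t1 + p


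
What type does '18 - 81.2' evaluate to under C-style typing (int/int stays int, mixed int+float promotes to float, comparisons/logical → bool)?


Operand types: int - float
Rule: mixed int/float promotes to float; int/int stays int
Result type: float


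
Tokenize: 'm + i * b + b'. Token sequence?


Scan left to right, longest-match per lexeme
Tokens: ID(m), OP(+), ID(i), OP(*), ID(b), OP(+), ID(b)


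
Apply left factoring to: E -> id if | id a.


Common prefix: 'id'
Factored: E -> id E', E' -> if | a


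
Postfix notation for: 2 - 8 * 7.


* has higher precedence, evaluate 8*7 first
Postfix: 2 8 7 * -


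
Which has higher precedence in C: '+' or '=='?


'+' is additive (level 9); '==' is equality (level 6)
Higher level binds tighter
'+' has higher precedence than '=='


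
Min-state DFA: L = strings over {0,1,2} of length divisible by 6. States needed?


Track length mod 6: states 0..5, accept at 0
Minimal DFA: 6 states


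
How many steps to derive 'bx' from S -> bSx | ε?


Derivation: S => bSx => bx
Steps: 2


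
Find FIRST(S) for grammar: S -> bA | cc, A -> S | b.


Per alternative of S: FIRST(bA) = {b}; FIRST(cc) = {c}
FIRST(S) = {b, c}


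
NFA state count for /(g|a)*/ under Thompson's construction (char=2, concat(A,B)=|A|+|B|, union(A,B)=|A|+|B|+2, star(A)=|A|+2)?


Syntax tree has 2 char leaf(s), 1 union(s), 1 star(s)
chars contribute 2×2 = 4; each union adds +2; each star adds +2
Total: 4 + 2 + 2 = 8 states


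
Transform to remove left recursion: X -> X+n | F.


Left-recursive alternatives: X+n; non-recursive: F
Introduce X': X -> FX', X' -> +nX' | ε


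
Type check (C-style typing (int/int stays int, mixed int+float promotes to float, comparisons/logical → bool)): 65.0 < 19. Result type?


Operand types: float < int
Rule: comparison yields bool
Result type: bool


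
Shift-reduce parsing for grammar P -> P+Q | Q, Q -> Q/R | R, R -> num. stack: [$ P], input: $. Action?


start symbol P on stack, input exhausted
Action: accept


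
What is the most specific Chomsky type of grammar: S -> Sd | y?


Left-linear: every RHS is a terminal or one nonterminal followed by a terminal
Classification: Type 3 (Regular)


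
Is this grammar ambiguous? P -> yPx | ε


balanced y^n…x^n: each string has a unique parse
Unambiguous


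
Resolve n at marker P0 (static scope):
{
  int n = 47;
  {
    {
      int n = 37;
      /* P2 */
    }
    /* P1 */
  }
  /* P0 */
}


n declared in the same block as P0
n = 47


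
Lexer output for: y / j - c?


Scan left to right, longest-match per lexeme
Tokens: ID(y), OP(/), ID(j), OP(-), ID(c)


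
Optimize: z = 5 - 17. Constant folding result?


5 - 17 = -12 at compile time
Optimized: z = -12


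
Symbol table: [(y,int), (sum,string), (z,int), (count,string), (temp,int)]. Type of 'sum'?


Lookup 'sum' → type string


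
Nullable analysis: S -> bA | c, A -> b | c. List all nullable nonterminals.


A nonterminal is nullable iff some alternative derives ε (directly, or every symbol in it is nullable)
Nullable: {}


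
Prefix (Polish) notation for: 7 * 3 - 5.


left-to-right (same/higher precedence on left): tree is (- (* 7 3) 5)
Prefix: - * 7 3 5


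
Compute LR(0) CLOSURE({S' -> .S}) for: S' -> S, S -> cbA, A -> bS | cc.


Start: S' -> .S
For each item with dot before a nonterminal B, add B -> .γ for every B-production
Closure: [S' -> .S, S -> .cbA]


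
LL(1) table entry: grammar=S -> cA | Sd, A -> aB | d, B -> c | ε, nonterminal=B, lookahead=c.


For [B, c]: 'c' ∈ FIRST(c)
Entry: B -> c


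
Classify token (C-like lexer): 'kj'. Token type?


Pattern: letter/underscore followed by alphanumerics, not a keyword
Type: IDENTIFIER


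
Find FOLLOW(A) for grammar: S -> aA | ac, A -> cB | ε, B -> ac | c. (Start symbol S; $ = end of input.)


$ ∈ FOLLOW(S). For each A -> αBβ: add FIRST(β)\{ε} to FOLLOW(B); if β nullable, add FOLLOW(A).
FOLLOW(A) = {$}


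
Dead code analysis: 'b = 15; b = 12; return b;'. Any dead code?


first assignment to b is overwritten before any read
Dead: 'b = 15'


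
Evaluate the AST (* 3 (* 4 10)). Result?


Evaluate inner: (* 4 10) = 40
Evaluate root: (* 3 40) = 120
Result: 120


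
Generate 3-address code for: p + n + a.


Break into single-operator statements:
t1 = p + n
t2 = t1 + a


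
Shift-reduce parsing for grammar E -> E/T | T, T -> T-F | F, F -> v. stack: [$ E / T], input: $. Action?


handle 'E/T' on top; lookahead ∈ FOLLOW(E) = {/, $}
Action: reduce (E -> E/T)


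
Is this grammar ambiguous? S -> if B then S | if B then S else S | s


dangling else: 'if B then if B then s else s' parses two ways
Ambiguous


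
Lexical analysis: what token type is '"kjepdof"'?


Pattern: double-quoted sequence
Type: STRING_LITERAL


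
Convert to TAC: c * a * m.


Break into single-operator statements:
t1 = c * a
t2 = t1 * m


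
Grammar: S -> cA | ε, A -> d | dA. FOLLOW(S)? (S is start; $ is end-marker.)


$ ∈ FOLLOW(S). For each A -> αBβ: add FIRST(β)\{ε} to FOLLOW(B); if β nullable, add FOLLOW(A).
FOLLOW(S) = {$}


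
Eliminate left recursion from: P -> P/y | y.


Left-recursive alternatives: P/y; non-recursive: y
Introduce P': P -> yP', P' -> /yP' | ε


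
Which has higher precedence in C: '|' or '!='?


'!=' is equality (level 6); '|' is bitwise OR (level 3)
Higher level binds tighter
'!=' has higher precedence than '|'


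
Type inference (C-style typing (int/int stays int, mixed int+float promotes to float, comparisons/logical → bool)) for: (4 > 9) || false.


Operand types: bool || bool
Rule: logical operators take bool operands and yield bool
Result type: bool


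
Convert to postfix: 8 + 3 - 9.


Left to right (same or higher precedence on left)
Postfix: 8 3 + 9 -


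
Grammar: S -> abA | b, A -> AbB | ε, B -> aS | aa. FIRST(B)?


Per alternative of B: FIRST(aS) = {a}; FIRST(aa) = {a}
FIRST(B) = {a}


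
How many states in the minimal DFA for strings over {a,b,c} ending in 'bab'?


Track the longest suffix of input matching a prefix of 'bab': 4 classes (prefixes of length 0..3)
Minimal DFA: 4 states


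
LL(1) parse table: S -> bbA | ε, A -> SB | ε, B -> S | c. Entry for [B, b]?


For [B, b]: 'b' ∈ FIRST(S)
Entry: B -> S


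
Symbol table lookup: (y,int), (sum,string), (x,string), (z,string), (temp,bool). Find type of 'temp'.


Lookup 'temp' → type bool


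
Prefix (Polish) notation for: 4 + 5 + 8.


left-to-right (same/higher precedence on left): tree is (+ (+ 4 5) 8)
Prefix: + + 4 5 8


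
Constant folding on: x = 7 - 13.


7 - 13 = -6 at compile time
Optimized: x = -6


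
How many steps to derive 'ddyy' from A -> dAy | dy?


Derivation: A => dAy => ddyy
Steps: 2


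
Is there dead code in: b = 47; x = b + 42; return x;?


b is read by x's definition; x is returned
No dead code


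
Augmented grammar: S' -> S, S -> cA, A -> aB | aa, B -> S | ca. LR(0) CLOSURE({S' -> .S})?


Start: S' -> .S
For each item with dot before a nonterminal B, add B -> .γ for every B-production
Closure: [S' -> .S, S -> .cA]


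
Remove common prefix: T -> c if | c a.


Common prefix: 'c'
Factored: T -> c T', T' -> if | a


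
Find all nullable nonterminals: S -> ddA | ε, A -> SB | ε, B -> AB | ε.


A nonterminal is nullable iff some alternative derives ε (directly, or every symbol in it is nullable)
Nullable: {A, B, S}


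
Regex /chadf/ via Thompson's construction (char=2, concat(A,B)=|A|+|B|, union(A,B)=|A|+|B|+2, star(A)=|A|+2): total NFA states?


Syntax tree has 5 char leaf(s), 0 union(s), 0 star(s)
chars contribute 5×2 = 10; each union adds +2; each star adds +2
Total: 10 + 0 + 0 = 10 states


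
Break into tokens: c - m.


Scan left to right, longest-match per lexeme
Tokens: ID(c), OP(-), ID(m)


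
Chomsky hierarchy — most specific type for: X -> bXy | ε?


Single nonterminal LHS, but b^n y^n is not regular
Classification: Type 2 (Context-Free)


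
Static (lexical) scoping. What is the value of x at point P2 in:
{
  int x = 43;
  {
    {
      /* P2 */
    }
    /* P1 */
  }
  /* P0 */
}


P2's block does not declare x; resolves to the enclosing declaration at depth 0
x = 43


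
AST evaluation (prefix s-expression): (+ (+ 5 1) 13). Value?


Evaluate inner: (+ 5 1) = 6
Evaluate root: (+ 6 13) = 19
Result: 19


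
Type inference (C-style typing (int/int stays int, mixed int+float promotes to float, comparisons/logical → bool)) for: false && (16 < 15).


Operand types: bool && bool
Rule: logical operators take bool operands and yield bool
Result type: bool


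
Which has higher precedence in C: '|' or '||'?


'|' is bitwise OR (level 3); '||' is logical OR (level 1)
Higher level binds tighter
'|' has higher precedence than '||'


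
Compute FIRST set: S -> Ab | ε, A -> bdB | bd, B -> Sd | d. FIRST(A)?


Per alternative of A: FIRST(bdB) = {b}; FIRST(bd) = {b}
FIRST(A) = {b}


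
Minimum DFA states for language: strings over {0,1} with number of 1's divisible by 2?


Track (count of 1) mod 2: states 0..1, accept at 0
Minimal DFA: 2 states


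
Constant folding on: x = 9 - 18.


9 - 18 = -9 at compile time
Optimized: x = -9


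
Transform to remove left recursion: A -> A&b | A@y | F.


Left-recursive alternatives: A&b, A@y; non-recursive: F
Introduce A': A -> FA', A' -> &bA' | @yA' | ε


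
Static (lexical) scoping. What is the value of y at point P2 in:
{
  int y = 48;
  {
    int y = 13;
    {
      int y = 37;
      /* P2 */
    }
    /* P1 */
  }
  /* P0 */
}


y declared in the same block as P2
y = 37


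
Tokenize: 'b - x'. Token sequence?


Scan left to right, longest-match per lexeme
Tokens: ID(b), OP(-), ID(x)


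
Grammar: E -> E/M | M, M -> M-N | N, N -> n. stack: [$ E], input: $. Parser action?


start symbol E on stack, input exhausted
Action: accept


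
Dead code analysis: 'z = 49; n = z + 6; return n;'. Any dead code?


z is read by n's definition; n is returned
No dead code


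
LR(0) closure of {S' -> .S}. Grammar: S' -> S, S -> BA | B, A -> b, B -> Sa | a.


Start: S' -> .S
For each item with dot before a nonterminal B, add B -> .γ for every B-production
Closure: [S' -> .S, S -> .BA, S -> .B, B -> .Sa, B -> .a]


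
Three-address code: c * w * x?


Break into single-operator statements:
t1 = c * w
t2 = t1 * x


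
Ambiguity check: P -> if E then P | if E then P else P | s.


dangling else: 'if E then if E then s else s' parses two ways
Ambiguous


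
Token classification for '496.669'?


Pattern: digits with a decimal point
Type: FLOAT_LITERAL


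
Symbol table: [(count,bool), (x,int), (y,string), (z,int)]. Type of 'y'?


Lookup 'y' → type string


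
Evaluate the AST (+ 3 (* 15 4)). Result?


Evaluate inner: (* 15 4) = 60
Evaluate root: (+ 3 60) = 63
Result: 63


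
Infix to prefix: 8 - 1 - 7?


left-to-right (same/higher precedence on left): tree is (- (- 8 1) 7)
Prefix: - - 8 1 7


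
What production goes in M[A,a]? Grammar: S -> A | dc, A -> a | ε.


For [A, a]: 'a' ∈ FIRST(a)
Entry: A -> a


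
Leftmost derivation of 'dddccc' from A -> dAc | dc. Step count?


Derivation: A => dAc => ddAcc => dddccc
Steps: 3


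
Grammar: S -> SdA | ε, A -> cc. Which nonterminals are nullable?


A nonterminal is nullable iff some alternative derives ε (directly, or every symbol in it is nullable)
Nullable: {S}


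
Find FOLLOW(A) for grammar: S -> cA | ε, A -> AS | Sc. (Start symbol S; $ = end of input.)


$ ∈ FOLLOW(S). For each A -> αBβ: add FIRST(β)\{ε} to FOLLOW(B); if β nullable, add FOLLOW(A).
FOLLOW(A) = {$, c}


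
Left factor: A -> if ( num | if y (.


Common prefix: 'if'
Factored: A -> if A', A' -> ( num | y (


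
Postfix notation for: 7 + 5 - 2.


Left to right (same or higher precedence on left)
Postfix: 7 5 + 2 -


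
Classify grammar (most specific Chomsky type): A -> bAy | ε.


Single nonterminal LHS, but b^n y^n is not regular
Classification: Type 2 (Context-Free)


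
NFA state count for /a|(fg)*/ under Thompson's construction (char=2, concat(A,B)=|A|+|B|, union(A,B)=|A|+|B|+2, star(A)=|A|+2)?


Syntax tree has 3 char leaf(s), 1 union(s), 1 star(s)
chars contribute 3×2 = 6; each union adds +2; each star adds +2
Total: 6 + 2 + 2 = 10 states


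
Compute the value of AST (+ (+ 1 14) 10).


Evaluate inner: (+ 1 14) = 15
Evaluate root: (+ 15 10) = 25
Result: 25


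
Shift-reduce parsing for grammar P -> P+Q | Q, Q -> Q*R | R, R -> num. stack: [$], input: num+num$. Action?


no handle on stack; shift 'num'
Action: shift


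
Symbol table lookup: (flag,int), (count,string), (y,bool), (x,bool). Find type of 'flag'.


Lookup 'flag' → type int


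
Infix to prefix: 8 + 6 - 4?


left-to-right (same/higher precedence on left): tree is (- (+ 8 6) 4)
Prefix: - + 8 6 4


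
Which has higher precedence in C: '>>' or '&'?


'>>' is shift (level 8); '&' is bitwise AND (level 5)
Higher level binds tighter
'>>' has higher precedence than '&'


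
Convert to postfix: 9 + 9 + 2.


Left to right (same or higher precedence on left)
Postfix: 9 9 + 2 +


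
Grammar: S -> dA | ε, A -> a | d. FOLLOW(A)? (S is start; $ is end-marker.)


$ ∈ FOLLOW(S). For each A -> αBβ: add FIRST(β)\{ε} to FOLLOW(B); if β nullable, add FOLLOW(A).
FOLLOW(A) = {$}


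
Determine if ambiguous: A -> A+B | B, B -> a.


precedence layered via separate nonterminal B: deterministic
Unambiguous


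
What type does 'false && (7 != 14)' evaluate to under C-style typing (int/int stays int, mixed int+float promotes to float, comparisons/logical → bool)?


Operand types: bool && bool
Rule: logical operators take bool operands and yield bool
Result type: bool


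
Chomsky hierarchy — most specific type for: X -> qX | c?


Right-linear: every RHS is a terminal or a terminal followed by one nonterminal
Classification: Type 3 (Regular)


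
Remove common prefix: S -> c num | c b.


Common prefix: 'c'
Factored: S -> c S', S' -> num | b


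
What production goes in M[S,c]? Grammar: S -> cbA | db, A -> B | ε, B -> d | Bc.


For [S, c]: 'c' ∈ FIRST(cbA)
Entry: S -> cbA


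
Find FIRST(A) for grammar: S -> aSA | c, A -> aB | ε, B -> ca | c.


Per alternative of A: FIRST(aB) = {a}; FIRST(ε) = {ε}
FIRST(A) = {a, ε}


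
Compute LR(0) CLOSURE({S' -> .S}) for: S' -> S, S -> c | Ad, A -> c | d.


Start: S' -> .S
For each item with dot before a nonterminal B, add B -> .γ for every B-production
Closure: [S' -> .S, S -> .c, S -> .Ad, A -> .c, A -> .d]


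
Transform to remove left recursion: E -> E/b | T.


Left-recursive alternatives: E/b; non-recursive: T
Introduce E': E -> TE', E' -> /bE' | ε


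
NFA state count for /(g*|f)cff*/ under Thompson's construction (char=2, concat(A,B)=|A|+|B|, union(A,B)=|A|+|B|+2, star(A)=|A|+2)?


Syntax tree has 5 char leaf(s), 1 union(s), 2 star(s)
chars contribute 5×2 = 10; each union adds +2; each star adds +2
Total: 10 + 2 + 4 = 16 states


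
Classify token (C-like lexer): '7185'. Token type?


Pattern: digits only
Type: INTEGER_LITERAL


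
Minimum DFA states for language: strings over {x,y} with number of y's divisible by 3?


Track (count of y) mod 3: states 0..2, accept at 0
Minimal DFA: 3 states


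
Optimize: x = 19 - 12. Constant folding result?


19 - 12 = 7 at compile time
Optimized: x = 7


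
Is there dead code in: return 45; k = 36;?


statement follows a return and is unreachable
Dead: 'k = 36'


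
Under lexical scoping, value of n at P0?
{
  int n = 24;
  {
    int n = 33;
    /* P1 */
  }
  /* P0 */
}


n declared in the same block as P0
n = 24


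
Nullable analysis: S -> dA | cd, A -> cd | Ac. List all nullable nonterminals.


A nonterminal is nullable iff some alternative derives ε (directly, or every symbol in it is nullable)
Nullable: {}


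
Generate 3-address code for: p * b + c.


Break into single-operator statements:
t1 = p * b
t2 = t1 + c


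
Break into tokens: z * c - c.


Scan left to right, longest-match per lexeme
Tokens: ID(z), OP(*), ID(c), OP(-), ID(c)


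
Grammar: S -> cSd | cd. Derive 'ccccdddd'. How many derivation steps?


Derivation: S => cSd => ccSdd => cccSddd => ccccdddd
Steps: 4


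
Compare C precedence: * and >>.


'*' is multiplicative (level 10); '>>' is shift (level 8)
Higher level binds tighter
'*' has higher precedence than '>>'


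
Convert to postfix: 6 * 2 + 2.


Left to right (same or higher precedence on left)
Postfix: 6 2 * 2 +


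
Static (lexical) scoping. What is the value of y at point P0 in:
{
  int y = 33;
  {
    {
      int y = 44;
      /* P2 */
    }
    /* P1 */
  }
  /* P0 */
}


y declared in the same block as P0
y = 33


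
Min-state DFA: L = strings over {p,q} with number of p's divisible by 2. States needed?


Track (count of p) mod 2: states 0..1, accept at 0
Minimal DFA: 2 states


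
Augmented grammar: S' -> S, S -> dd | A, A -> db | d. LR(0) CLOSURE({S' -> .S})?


Start: S' -> .S
For each item with dot before a nonterminal B, add B -> .γ for every B-production
Closure: [S' -> .S, S -> .dd, S -> .A, A -> .db, A -> .d]


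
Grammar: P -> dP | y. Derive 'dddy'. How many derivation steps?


Derivation: P => dP => ddP => dddP => dddy
Steps: 4


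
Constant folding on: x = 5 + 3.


5 + 3 = 8 at compile time
Optimized: x = 8


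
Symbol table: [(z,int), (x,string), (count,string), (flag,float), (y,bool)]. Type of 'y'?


Lookup 'y' → type bool


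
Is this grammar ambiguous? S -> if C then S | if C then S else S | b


dangling else: 'if C then if C then b else b' parses two ways
Ambiguous


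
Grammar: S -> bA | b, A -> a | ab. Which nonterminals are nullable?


A nonterminal is nullable iff some alternative derives ε (directly, or every symbol in it is nullable)
Nullable: {}


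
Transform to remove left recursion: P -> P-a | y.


Left-recursive alternatives: P-a; non-recursive: y
Introduce P': P -> yP', P' -> -aP' | ε


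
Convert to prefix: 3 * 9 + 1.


left-to-right (same/higher precedence on left): tree is (+ (* 3 9) 1)
Prefix: + * 3 9 1


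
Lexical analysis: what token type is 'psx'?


Pattern: letter/underscore followed by alphanumerics, not a keyword
Type: IDENTIFIER


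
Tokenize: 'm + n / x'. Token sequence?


Scan left to right, longest-match per lexeme
Tokens: ID(m), OP(+), ID(n), OP(/), ID(x)


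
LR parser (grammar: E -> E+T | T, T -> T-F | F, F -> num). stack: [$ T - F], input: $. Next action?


handle 'T-F' on top
Action: reduce (T -> T-F)


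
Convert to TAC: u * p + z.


Break into single-operator statements:
t1 = u * p
t2 = t1 + z


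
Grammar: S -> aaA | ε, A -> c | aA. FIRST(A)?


Per alternative of A: FIRST(c) = {c}; FIRST(aA) = {a}
FIRST(A) = {a, c}


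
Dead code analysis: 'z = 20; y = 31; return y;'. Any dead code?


z is assigned but never read
Dead: 'z = 20'


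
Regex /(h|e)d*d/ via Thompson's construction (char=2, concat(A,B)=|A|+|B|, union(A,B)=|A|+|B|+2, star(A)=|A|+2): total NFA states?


Syntax tree has 4 char leaf(s), 1 union(s), 1 star(s)
chars contribute 4×2 = 8; each union adds +2; each star adds +2
Total: 8 + 2 + 2 = 12 states


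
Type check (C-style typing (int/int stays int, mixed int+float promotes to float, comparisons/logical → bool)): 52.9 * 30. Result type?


Operand types: float * int
Rule: mixed int/float promotes to float; int/int stays int
Result type: float


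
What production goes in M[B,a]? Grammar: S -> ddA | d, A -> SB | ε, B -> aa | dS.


For [B, a]: 'a' ∈ FIRST(aa)
Entry: B -> aa


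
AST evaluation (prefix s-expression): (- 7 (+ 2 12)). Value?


Evaluate inner: (+ 2 12) = 14
Evaluate root: (- 7 14) = -7
Result: -7


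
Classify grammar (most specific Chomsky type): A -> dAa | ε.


Single nonterminal LHS, but d^n a^n is not regular
Classification: Type 2 (Context-Free)


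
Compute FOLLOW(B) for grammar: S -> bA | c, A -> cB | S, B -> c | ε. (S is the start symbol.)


$ ∈ FOLLOW(S). For each A -> αBβ: add FIRST(β)\{ε} to FOLLOW(B); if β nullable, add FOLLOW(A).
FOLLOW(B) = {$}


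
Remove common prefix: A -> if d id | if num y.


Common prefix: 'if'
Factored: A -> if A', A' -> d id | num y


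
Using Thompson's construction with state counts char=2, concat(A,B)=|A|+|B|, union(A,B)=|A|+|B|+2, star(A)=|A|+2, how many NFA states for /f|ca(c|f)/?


Syntax tree has 5 char leaf(s), 2 union(s), 0 star(s)
chars contribute 5×2 = 10; each union adds +2; each star adds +2
Total: 10 + 4 + 0 = 14 states


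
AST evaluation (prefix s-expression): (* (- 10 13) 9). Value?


Evaluate inner: (- 10 13) = -3
Evaluate root: (* -3 9) = -27
Result: -27


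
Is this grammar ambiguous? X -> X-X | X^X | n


'n-n^n' has two parse trees (no precedence encoded between - and ^)
Ambiguous


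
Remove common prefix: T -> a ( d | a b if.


Common prefix: 'a'
Factored: T -> a T', T' -> ( d | b if


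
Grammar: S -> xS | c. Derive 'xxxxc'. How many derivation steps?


Derivation: S => xS => xxS => xxxS => xxxxS => xxxxc
Steps: 5


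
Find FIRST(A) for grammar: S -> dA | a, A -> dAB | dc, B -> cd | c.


Per alternative of A: FIRST(dAB) = {d}; FIRST(dc) = {d}
FIRST(A) = {d}


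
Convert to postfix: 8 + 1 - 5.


Left to right (same or higher precedence on left)
Postfix: 8 1 + 5 -


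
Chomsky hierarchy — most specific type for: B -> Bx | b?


Left-linear: every RHS is a terminal or one nonterminal followed by a terminal
Classification: Type 3 (Regular)


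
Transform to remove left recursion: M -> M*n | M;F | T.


Left-recursive alternatives: M*n, M;F; non-recursive: T
Introduce M': M -> TM', M' -> *nM' | ;FM' | ε


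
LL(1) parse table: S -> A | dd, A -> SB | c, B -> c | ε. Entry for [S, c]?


For [S, c]: 'c' ∈ FIRST(A)
Entry: S -> A


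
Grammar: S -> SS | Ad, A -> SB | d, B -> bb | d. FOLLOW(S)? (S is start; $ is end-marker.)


$ ∈ FOLLOW(S). For each A -> αBβ: add FIRST(β)\{ε} to FOLLOW(B); if β nullable, add FOLLOW(A).
FOLLOW(S) = {$, b, d}


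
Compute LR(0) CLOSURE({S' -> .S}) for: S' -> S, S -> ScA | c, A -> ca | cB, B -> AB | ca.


Start: S' -> .S
For each item with dot before a nonterminal B, add B -> .γ for every B-production
Closure: [S' -> .S, S -> .ScA, S -> .c]


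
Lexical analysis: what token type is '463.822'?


Pattern: digits with a decimal point
Type: FLOAT_LITERAL


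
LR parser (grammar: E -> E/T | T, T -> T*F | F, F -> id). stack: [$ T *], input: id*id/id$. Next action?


no handle; shift 'id'
Action: shift


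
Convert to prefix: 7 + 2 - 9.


left-to-right (same/higher precedence on left): tree is (- (+ 7 2) 9)
Prefix: - + 7 2 9


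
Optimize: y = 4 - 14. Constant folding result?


4 - 14 = -10 at compile time
Optimized: y = -10


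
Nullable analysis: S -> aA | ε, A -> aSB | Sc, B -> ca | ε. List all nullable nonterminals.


A nonterminal is nullable iff some alternative derives ε (directly, or every symbol in it is nullable)
Nullable: {B, S}


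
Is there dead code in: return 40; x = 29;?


statement follows a return and is unreachable
Dead: 'x = 29'


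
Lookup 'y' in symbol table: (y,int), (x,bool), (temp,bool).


Lookup 'y' → type int


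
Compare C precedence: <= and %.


'%' is multiplicative (level 10); '<=' is relational (level 7)
Higher level binds tighter
'%' has higher precedence than '<='


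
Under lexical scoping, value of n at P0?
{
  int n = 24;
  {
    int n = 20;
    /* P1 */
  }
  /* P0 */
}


n declared in the same block as P0
n = 24


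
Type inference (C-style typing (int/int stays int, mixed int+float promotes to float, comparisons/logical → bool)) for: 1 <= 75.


Operand types: int <= int
Rule: comparison yields bool
Result type: bool


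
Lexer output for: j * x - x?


Scan left to right, longest-match per lexeme
Tokens: ID(j), OP(*), ID(x), OP(-), ID(x)


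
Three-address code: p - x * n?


Break into single-operator statements:
t1 = x * n
t2 = p - t1


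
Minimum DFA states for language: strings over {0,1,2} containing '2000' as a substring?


KMP-style automaton: 4 progress states + 1 absorbing accept = 5
Minimal DFA: 5 states


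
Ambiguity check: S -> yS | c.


right-linear, alternatives start with distinct terminals 'y' vs 'c': unique leftmost derivation
Unambiguous


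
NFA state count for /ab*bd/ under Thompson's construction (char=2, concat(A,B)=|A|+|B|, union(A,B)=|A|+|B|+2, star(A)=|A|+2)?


Syntax tree has 4 char leaf(s), 0 union(s), 1 star(s)
chars contribute 4×2 = 8; each union adds +2; each star adds +2
Total: 8 + 0 + 2 = 10 states


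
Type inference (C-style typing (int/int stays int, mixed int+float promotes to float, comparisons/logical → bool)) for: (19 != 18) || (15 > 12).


Operand types: bool || bool
Rule: logical operators take bool operands and yield bool
Result type: bool


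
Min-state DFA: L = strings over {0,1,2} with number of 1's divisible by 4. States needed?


Track (count of 1) mod 4: states 0..3, accept at 0
Minimal DFA: 4 states


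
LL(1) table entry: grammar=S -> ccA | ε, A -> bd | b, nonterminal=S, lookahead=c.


For [S, c]: 'c' ∈ FIRST(ccA)
Entry: S -> ccA


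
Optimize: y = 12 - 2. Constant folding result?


12 - 2 = 10 at compile time
Optimized: y = 10


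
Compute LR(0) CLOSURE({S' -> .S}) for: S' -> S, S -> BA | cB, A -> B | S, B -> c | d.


Start: S' -> .S
For each item with dot before a nonterminal B, add B -> .γ for every B-production
Closure: [S' -> .S, S -> .BA, S -> .cB, B -> .c, B -> .d]


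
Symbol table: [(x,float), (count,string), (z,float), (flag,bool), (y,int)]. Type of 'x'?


Lookup 'x' → type float


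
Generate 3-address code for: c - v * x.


Break into single-operator statements:
t1 = v * x
t2 = c - t1


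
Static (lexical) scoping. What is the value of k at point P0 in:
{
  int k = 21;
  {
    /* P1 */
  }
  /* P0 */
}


k declared in the same block as P0
k = 21


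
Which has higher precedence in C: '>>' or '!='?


'>>' is shift (level 8); '!=' is equality (level 6)
Higher level binds tighter
'>>' has higher precedence than '!='


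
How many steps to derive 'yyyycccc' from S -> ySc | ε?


Derivation: S => ySc => yyScc => yyySccc => yyyyScccc => yyyycccc
Steps: 5


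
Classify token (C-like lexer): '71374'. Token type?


Pattern: digits only
Type: INTEGER_LITERAL


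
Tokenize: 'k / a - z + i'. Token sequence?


Scan left to right, longest-match per lexeme
Tokens: ID(k), OP(/), ID(a), OP(-), ID(z), OP(+), ID(i)


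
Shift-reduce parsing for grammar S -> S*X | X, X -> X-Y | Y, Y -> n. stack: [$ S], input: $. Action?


start symbol S on stack, input exhausted
Action: accept


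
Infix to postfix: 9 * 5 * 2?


Left to right (same or higher precedence on left)
Postfix: 9 5 * 2 *


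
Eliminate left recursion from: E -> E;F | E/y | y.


Left-recursive alternatives: E;F, E/y; non-recursive: y
Introduce E': E -> yE', E' -> ;FE' | /yE' | ε


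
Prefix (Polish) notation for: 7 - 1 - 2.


left-to-right (same/higher precedence on left): tree is (- (- 7 1) 2)
Prefix: - - 7 1 2


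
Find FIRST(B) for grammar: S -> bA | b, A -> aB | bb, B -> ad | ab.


Per alternative of B: FIRST(ad) = {a}; FIRST(ab) = {a}
FIRST(B) = {a}


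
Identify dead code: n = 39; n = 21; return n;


first assignment to n is overwritten before any read
Dead: 'n = 39'


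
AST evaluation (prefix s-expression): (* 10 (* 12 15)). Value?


Evaluate inner: (* 12 15) = 180
Evaluate root: (* 10 180) = 1800
Result: 1800


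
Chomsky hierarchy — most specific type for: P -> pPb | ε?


Single nonterminal LHS, but p^n b^n is not regular
Classification: Type 2 (Context-Free)


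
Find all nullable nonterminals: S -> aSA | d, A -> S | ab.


A nonterminal is nullable iff some alternative derives ε (directly, or every symbol in it is nullable)
Nullable: {}


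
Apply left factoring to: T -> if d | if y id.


Common prefix: 'if'
Factored: T -> if T', T' -> d | y id


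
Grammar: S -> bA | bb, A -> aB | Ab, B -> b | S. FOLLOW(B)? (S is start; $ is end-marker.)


$ ∈ FOLLOW(S). For each A -> αBβ: add FIRST(β)\{ε} to FOLLOW(B); if β nullable, add FOLLOW(A).
FOLLOW(B) = {$, b}


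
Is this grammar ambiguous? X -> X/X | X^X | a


'a/a^a' has two parse trees (no precedence encoded between / and ^)
Ambiguous


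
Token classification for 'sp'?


Pattern: letter/underscore followed by alphanumerics, not a keyword
Type: IDENTIFIER


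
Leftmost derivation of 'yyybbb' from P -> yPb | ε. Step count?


Derivation: P => yPb => yyPbb => yyyPbbb => yyybbb
Steps: 4


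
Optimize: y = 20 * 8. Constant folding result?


20 * 8 = 160 at compile time
Optimized: y = 160


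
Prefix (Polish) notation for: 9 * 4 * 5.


left-to-right (same/higher precedence on left): tree is (* (* 9 4) 5)
Prefix: * * 9 4 5


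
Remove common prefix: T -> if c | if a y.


Common prefix: 'if'
Factored: T -> if T', T' -> c | a y


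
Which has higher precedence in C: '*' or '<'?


'*' is multiplicative (level 10); '<' is relational (level 7)
Higher level binds tighter
'*' has higher precedence than '<'
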